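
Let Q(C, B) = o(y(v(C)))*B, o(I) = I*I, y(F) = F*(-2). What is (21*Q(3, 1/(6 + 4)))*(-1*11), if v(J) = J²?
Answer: -37422/5 ≈ -7484.4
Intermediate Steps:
y(F) = -2*F
o(I) = I²
Q(C, B) = 4*B*C⁴ (Q(C, B) = (-2*C²)²*B = (4*C⁴)*B = 4*B*C⁴)
(21*Q(3, 1/(6 + 4)))*(-1*11) = (21*(4*3⁴/(6 + 4)))*(-1*11) = (21*(4*81/10))*(-11) = (21*(4*(⅒)*81))*(-11) = (21*(162/5))*(-11) = (3402/5)*(-11) = -37422/5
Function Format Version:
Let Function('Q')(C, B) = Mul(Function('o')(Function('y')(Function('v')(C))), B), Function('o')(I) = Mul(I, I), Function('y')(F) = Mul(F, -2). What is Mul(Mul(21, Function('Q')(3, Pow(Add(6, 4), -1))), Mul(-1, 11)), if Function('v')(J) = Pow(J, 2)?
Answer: Rational(-37422, 5) ≈ -7484.4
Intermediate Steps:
Function('y')(F) = Mul(-2, F)
Function('o')(I) = Pow(I, 2)
Function('Q')(C, B) = Mul(4, B, Pow(C, 4)) (Function('Q')(C, B) = Mul(Pow(Mul(-2, Pow(C, 2)), 2), B) = Mul(Mul(4, Pow(C, 4)), B) = Mul(4, B, Pow(C, 4)))
Mul(Mul(21, Function('Q')(3, Pow(Add(6, 4), -1))), Mul(-1, 11)) = Mul(Mul(21, Mul(4, Pow(Add(6, 4), -1), Pow(3, 4))), Mul(-1, 11)) = Mul(Mul(21, Mul(4, Pow(10, -1), 81)), -11) = Mul(Mul(21, Mul(4, Rational(1, 10), 81)), -11) = Mul(Mul(21, Rational(162, 5)), -11) = Mul(Rational(3402, 5), -11) = Rational(-37422, 5)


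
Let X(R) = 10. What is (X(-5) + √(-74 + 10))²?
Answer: 36 + 160*I ≈ 36.0 + 160.0*I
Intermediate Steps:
(X(-5) + √(-74 + 10))² = (10 + √(-74 + 10))² = (10 + √(-64))² = (10 + 8*I)²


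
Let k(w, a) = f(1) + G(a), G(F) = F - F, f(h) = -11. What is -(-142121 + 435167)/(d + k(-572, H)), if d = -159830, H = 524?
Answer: 293046/159841 ≈ 1.8334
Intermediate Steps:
G(F) = 0
k(w, a) = -11 (k(w, a) = -11 + 0 = -11)
-(-142121 + 435167)/(d + k(-572, H)) = -(-142121 + 435167)/(-159830 - 11) = -293046/(-159841) = -293046*(-1)/159841 = -1*(-293046/159841) = 293046/159841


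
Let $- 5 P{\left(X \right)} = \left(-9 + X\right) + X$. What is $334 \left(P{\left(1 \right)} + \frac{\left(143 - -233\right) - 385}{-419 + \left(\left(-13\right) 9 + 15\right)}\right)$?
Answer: $\frac{1233128}{2605} \approx 473.37$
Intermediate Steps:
$P{\left(X \right)} = \frac{9}{5} - \frac{2 X}{5}$ ($P{\left(X \right)} = - \frac{\left(-9 + X\right) + X}{5} = - \frac{-9 + 2 X}{5} = \frac{9}{5} - \frac{2 X}{5}$)
$334 \left(P{\left(1 \right)} + \frac{\left(143 - -233\right) - 385}{-419 + \left(\left(-13\right) 9 + 15\right)}\right) = 334 \left(\left(\frac{9}{5} - \frac{2}{5}\right) + \frac{\left(143 - -233\right) - 385}{-419 + \left(\left(-13\right) 9 + 15\right)}\right) = 334 \left(\left(\frac{9}{5} - \frac{2}{5}\right) + \frac{\left(143 + 233\right) - 385}{-419 + \left(-117 + 15\right)}\right) = 334 \left(\frac{7}{5} + \frac{376 - 385}{-419 - 102}\right) = 334 \left(\frac{7}{5} - \frac{9}{-521}\right) = 334 \left(\frac{7}{5} - - \frac{9}{521}\right) = 334 \left(\frac{7}{5} + \frac{9}{521}\right) = 334 \cdot \frac{3692}{2605} = \frac{1233128}{2605}$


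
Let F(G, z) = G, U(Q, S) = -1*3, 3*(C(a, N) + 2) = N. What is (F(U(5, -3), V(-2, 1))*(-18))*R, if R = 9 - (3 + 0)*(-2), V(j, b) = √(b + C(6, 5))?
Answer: 810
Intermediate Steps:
C(a, N) = -2 + N/3
U(Q, S) = -3
V(j, b) = √(-⅓ + b) (V(j, b) = √(b + (-2 + (⅓)*5)) = √(b + (-2 + 5/3)) = √(b - ⅓) = √(-⅓ + b))
R = 15 (R = 9 - 3*(-2) = 9 - 1*(-6) = 9 + 6 = 15)
(F(U(5, -3), V(-2, 1))*(-18))*R = -3*(-18)*15 = 54*15 = 810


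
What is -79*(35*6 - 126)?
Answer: -6636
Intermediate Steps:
-79*(35*6 - 126) = -79*(210 - 126) = -79*84 = -6636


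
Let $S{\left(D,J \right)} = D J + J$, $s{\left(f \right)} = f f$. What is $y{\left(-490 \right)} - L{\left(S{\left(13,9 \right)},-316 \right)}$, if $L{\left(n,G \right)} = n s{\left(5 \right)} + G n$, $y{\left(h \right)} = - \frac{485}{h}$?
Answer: $\frac{3593365}{98} \approx 36667.0$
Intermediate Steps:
$s{\left(f \right)} = f^{2}$
$S{\left(D,J \right)} = J + D J$
$L{\left(n,G \right)} = 25 n + G n$ ($L{\left(n,G \right)} = n 5^{2} + G n = n 25 + G n = 25 n + G n$)
$y{\left(-490 \right)} - L{\left(S{\left(13,9 \right)},-316 \right)} = - \frac{485}{-490} - 9 \left(1 + 13\right) \left(25 - 316\right) = \left(-485\right) \left(- \frac{1}{490}\right) - 9 \cdot 14 \left(-291\right) = \frac{97}{98} - 126 \left(-291\right) = \frac{97}{98} - -36666 = \frac{97}{98} + 36666 = \frac{3593365}{98}$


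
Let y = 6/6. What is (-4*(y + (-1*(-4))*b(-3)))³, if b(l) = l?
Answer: 85184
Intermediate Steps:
y = 1 (y = 6*(⅙) = 1)
(-4*(y + (-1*(-4))*b(-3)))³ = (-4*(1 - 1*(-4)*(-3)))³ = (-4*(1 + 4*(-3)))³ = (-4*(1 - 12))³ = (-4*(-11))³ = 44³ = 85184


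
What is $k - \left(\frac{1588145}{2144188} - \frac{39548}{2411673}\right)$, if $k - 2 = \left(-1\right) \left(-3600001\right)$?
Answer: $\frac{18615900871439250011}{5171080306524} \approx 3.6 \cdot 10^{6}$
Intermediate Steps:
$k = 3600003$ ($k = 2 - -3600001 = 2 + 3600001 = 3600003$)
$k - \left(\frac{1588145}{2144188} - \frac{39548}{2411673}\right) = 3600003 - \left(\frac{1588145}{2144188} - \frac{39548}{2411673}\right) = 3600003 - \frac{3745288069561}{5171080306524} = \frac{18615900871439250011}{5171080306524}$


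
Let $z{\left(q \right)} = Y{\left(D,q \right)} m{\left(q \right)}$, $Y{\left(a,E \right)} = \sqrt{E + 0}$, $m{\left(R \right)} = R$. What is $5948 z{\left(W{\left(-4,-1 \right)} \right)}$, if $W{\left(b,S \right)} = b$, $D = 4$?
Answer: $- 47584 i \approx - 47584.0 i$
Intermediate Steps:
$Y{\left(a,E \right)} = \sqrt{E}$
$z{\left(q \right)} = q^{\frac{3}{2}}$ ($z{\left(q \right)} = \sqrt{q} q = q^{\frac{3}{2}}$)
$5948 z{\left(W{\left(-4,-1 \right)} \right)} = 5948 \left(-4\right)^{\frac{3}{2}} = 5948 \left(- 8 i\right) = - 47584 i$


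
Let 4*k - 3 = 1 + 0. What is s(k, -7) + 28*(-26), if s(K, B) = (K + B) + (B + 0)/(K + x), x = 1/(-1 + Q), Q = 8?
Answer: -5921/8 ≈ -740.13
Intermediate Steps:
k = 1 (k = 3/4 + (1 + 0)/4 = 3/4 + (1/4)*1 = 3/4 + 1/4 = 1)
x = 1/7 (x = 1/(-1 + 8) = 1/7 ≈ 0.14286)
s(K, B) = B + K + B/(1/7 + K) (s(K, B) = (K + B) + (B + 0)/(K + 1/7) = (B + K) + B/(1/7 + K) = B + K + B/(1/7 + K))
s(k, -7) + 28*(-26) = (1 + 7*1**2 + 8*(-7) + 7*(-7)*1)/(1 + 7*1) + 28*(-26) = (1 + 7*1 - 56 - 49)/(1 + 7) - 728 = (1 + 7 - 56 - 49)/8 - 728 = (1/8)*(-97) - 728 = -97/8 - 728 = -5921/8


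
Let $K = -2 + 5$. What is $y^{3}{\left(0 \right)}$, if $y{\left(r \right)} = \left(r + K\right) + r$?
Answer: $27$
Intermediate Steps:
$K = 3$
$y{\left(r \right)} = 3 + 2 r$ ($y{\left(r \right)} = \left(r + 3\right) + r = \left(3 + r\right) + r = 3 + 2 r$)
$y^{3}{\left(0 \right)} = \left(3 + 2 \cdot 0\right)^{3} = \left(3 + 0\right)^{3} = 3^{3} = 27$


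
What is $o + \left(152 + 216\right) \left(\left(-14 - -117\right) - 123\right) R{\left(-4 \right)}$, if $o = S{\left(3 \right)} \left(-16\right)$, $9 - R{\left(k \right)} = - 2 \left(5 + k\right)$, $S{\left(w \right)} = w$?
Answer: $-81008$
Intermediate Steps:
$R{\left(k \right)} = 19 + 2 k$ ($R{\left(k \right)} = 9 - - 2 \left(5 + k\right) = 9 - \left(-10 - 2 k\right) = 9 + \left(10 + 2 k\right) = 19 + 2 k$)
$o = -48$ ($o = 3 \left(-16\right) = -48$)
$o + \left(152 + 216\right) \left(\left(-14 - -117\right) - 123\right) R{\left(-4 \right)} = -48 + \left(152 + 216\right) \left(\left(-14 - -117\right) - 123\right) \left(19 + 2 \left(-4\right)\right) = -48 + 368 \left(\left(-14 + 117\right) - 123\right) \left(19 - 8\right) = -48 + 368 \left(103 - 123\right) 11 = -48 + 368 \left(-20\right) 11 = -48 - 80960 = -81008$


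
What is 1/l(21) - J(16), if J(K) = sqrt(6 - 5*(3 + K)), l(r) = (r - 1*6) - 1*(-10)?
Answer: 1/25 - I*sqrt(89) ≈ 0.04 - 9.434*I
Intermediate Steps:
l(r) = 4 + r (l(r) = (r - 6) + 10 = (-6 + r) + 10 = 4 + r)
J(K) = sqrt(-9 - 5*K) (J(K) = sqrt(6 + (-15 - 5*K)) = sqrt(-9 - 5*K))
1/l(21) - J(16) = 1/(4 + 21) - sqrt(-9 - 5*16) = 1/25 - sqrt(-9 - 80) = 1/25 - sqrt(-89) = 1/25 - I*sqrt(89)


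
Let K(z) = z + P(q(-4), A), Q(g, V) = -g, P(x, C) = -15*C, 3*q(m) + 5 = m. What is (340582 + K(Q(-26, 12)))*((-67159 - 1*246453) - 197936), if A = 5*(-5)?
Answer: -174429171684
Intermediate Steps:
A = -25
q(m) = -5/3 + m/3
K(z) = 375 + z (K(z) = z - 15*(-25) = z + 375 = 375 + z)
(340582 + K(Q(-26, 12)))*((-67159 - 1*246453) - 197936) = (340582 + (375 - 1*(-26)))*((-67159 - 1*246453) - 197936) = (340582 + (375 + 26))*((-67159 - 246453) - 197936) = (340582 + 401)*(-313612 - 197936) = 340983*(-511548) = -174429171684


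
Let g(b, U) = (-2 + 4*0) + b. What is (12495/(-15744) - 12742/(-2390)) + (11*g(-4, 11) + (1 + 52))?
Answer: -53069847/6271360 ≈ -8.4622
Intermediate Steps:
g(b, U) = -2 + b (g(b, U) = (-2 + 0) + b = -2 + b)
(12495/(-15744) - 12742/(-2390)) + (11*g(-4, 11) + (1 + 52)) = (12495/(-15744) - 12742/(-2390)) + (11*(-2 - 4) + (1 + 52)) = (12495*(-1/15744) - 12742*(-1/2390)) + (11*(-6) + 53) = (-4165/5248 + 6371/1195) + (-66 + 53) = 28457833/6271360 - 13 = -53069847/6271360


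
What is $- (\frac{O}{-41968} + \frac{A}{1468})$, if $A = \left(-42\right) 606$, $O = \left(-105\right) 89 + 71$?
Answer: $\frac{131819413}{7701128} \approx 17.117$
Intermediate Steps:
$O = -9274$ ($O = -9345 + 71 = -9274$)
$A = -25452$
$- (\frac{O}{-41968} + \frac{A}{1468}) = - (- \frac{9274}{-41968} - \frac{25452}{1468}) = - (\left(-9274\right) \left(- \frac{1}{41968}\right) - \frac{6363}{367}) = - (\frac{4637}{20984} - \frac{6363}{367}) = \left(-1\right) \left(- \frac{131819413}{7701128}\right) = \frac{131819413}{7701128}$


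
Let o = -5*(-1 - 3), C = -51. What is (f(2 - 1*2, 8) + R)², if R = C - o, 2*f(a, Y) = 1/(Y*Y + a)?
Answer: 82573569/16384 ≈ 5039.9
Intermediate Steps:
o = 20 (o = -5*(-4) = 20)
f(a, Y) = 1/(2*(a + Y²)) (f(a, Y) = 1/(2*(Y*Y + a)) = 1/(2*(Y² + a)) = 1/(2*(a + Y²)))
R = -71 (R = -51 - 1*20 = -51 - 20 = -71)
(f(2 - 1*2, 8) + R)² = (1/(2*((2 - 1*2) + 8²)) - 71)² = (1/(2*((2 - 2) + 64)) - 71)² = (1/(2*(0 + 64)) - 71)² = ((½)/64 - 71)² = ((½)*(1/64) - 71)² = (1/128 - 71)² = (-9087/128)² = 82573569/16384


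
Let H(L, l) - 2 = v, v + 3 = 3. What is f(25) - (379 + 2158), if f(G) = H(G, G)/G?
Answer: -63423/25 ≈ -2536.9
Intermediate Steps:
v = 0 (v = -3 + 3 = 0)
H(L, l) = 2 (H(L, l) = 2 + 0 = 2)
f(G) = 2/G
f(25) - (379 + 2158) = 2/25 - (379 + 2158) = 2*(1/25) - 1*2537 = 2/25 - 2537 = -63423/25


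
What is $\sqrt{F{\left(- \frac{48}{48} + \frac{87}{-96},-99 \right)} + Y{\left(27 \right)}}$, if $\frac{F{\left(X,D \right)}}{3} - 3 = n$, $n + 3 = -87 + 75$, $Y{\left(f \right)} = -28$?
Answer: $8 i \approx 8.0 i$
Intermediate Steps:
$n = -15$ ($n = -3 + \left(-87 + 75\right) = -3 - 12 = -15$)
$F{\left(X,D \right)} = -36$ ($F{\left(X,D \right)} = 9 + 3 \left(-15\right) = 9 - 45 = -36$)
$\sqrt{F{\left(- \frac{48}{48} + \frac{87}{-96},-99 \right)} + Y{\left(27 \right)}} = \sqrt{-36 - 28} = \sqrt{-64} = 8 i$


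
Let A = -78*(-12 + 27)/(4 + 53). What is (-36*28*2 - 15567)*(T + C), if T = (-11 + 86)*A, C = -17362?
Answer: 6314547624/19 ≈ 3.3234e+8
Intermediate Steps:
A = -390/19 (A = -78/(57/15) = -78/(57*(1/15)) = -78/19/5 = -78*5/19 = -390/19 ≈ -20.526)
T = -29250/19 (T = (-11 + 86)*(-390/19) = 75*(-390/19) = -29250/19 ≈ -1539.5)
(-36*28*2 - 15567)*(T + C) = (-36*28*2 - 15567)*(-29250/19 - 17362) = (-1008*2 - 15567)*(-359128/19) = (-2016 - 15567)*(-359128/19) = -17583*(-359128/19) = 6314547624/19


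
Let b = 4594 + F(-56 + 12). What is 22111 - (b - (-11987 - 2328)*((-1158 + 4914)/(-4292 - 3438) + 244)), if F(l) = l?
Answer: -2681029413/773 ≈ -3.4683e+6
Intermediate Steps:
b = 4550 (b = 4594 + (-56 + 12) = 4594 - 44 = 4550)
22111 - (b - (-11987 - 2328)*((-1158 + 4914)/(-4292 - 3438) + 244)) = 22111 - (4550 - (-11987 - 2328)*((-1158 + 4914)/(-4292 - 3438) + 244)) = 22111 - (4550 - (-14315)*(3756/(-7730) + 244)) = 22111 - (4550 - (-14315)*(3756*(-1/7730) + 244)) = 22111 - (4550 - (-14315)*(-1878/3865 + 244)) = 22111 - (4550 - (-14315)*941182/3865) = 22111 - (4550 - 1*(-2694604066/773)) = 22111 - (4550 + 2694604066/773) = 22111 - 1*2698121216/773 = 22111 - 2698121216/773 = -2681029413/773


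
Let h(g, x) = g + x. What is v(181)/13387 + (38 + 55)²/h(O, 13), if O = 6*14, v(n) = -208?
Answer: 115763987/1298539 ≈ 89.149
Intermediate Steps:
O = 84
v(181)/13387 + (38 + 55)²/h(O, 13) = -208/13387 + (38 + 55)²/(84 + 13) = -208*1/13387 + 93²/97 = -208/13387 + 8649*(1/97) = -208/13387 + 8649/97 = 115763987/1298539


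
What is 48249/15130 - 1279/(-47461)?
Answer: 2309297059/718084930 ≈ 3.2159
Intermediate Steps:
48249/15130 - 1279/(-47461) = 48249*(1/15130) - 1279*(-1/47461) = 48249/15130 + 1279/47461 = 2309297059/718084930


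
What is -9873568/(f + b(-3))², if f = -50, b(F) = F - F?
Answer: -2468392/625 ≈ -3949.4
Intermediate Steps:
b(F) = 0
-9873568/(f + b(-3))² = -9873568/(-50 + 0)² = -9873568/((-50)²) = -9873568/2500 = -9873568*1/2500 = -2468392/625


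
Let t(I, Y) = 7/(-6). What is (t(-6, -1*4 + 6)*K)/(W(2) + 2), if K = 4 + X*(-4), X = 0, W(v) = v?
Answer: -7/6 ≈ -1.1667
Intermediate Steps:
t(I, Y) = -7/6 (t(I, Y) = 7*(-1/6) = -7/6)
K = 4 (K = 4 + 0*(-4) = 4 + 0 = 4)
(t(-6, -1*4 + 6)*K)/(W(2) + 2) = (-7/6*4)/(2 + 2) = -14/3/4 = -14/3*1/4 = -7/6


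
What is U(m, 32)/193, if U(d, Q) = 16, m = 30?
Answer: 16/193 ≈ 0.082902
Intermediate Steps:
U(m, 32)/193 = 16/193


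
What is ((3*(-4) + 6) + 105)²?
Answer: 9801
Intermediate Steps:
((3*(-4) + 6) + 105)² = ((-12 + 6) + 105)² = (-6 + 105)² = 99² = 9801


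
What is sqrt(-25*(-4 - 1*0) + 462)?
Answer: sqrt(562) ≈ 23.707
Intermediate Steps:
sqrt(-25*(-4 - 1*0) + 462) = sqrt(-25*(-4 + 0) + 462) = sqrt(-25*(-4) + 462) = sqrt(100 + 462) = sqrt(562)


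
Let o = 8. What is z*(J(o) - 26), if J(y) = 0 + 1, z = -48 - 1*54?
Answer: 2550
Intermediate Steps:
z = -102 (z = -48 - 54 = -102)
J(y) = 1
z*(J(o) - 26) = -102*(1 - 26) = -102*(-25) = 2550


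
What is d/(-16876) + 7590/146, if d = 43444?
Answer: 15218252/307987 ≈ 49.412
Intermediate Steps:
d/(-16876) + 7590/146 = 43444/(-16876) + 7590/146 = 43444*(-1/16876) + 7590*(1/146) = -10861/4219 + 3795/73 = 15218252/307987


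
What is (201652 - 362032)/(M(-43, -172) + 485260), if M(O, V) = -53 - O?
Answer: -5346/16175 ≈ -0.33051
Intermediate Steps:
(201652 - 362032)/(M(-43, -172) + 485260) = (201652 - 362032)/((-53 - 1*(-43)) + 485260) = -160380/((-53 + 43) + 485260) = -160380/(-10 + 485260) = -160380/485250 = -160380*1/485250 = -5346/16175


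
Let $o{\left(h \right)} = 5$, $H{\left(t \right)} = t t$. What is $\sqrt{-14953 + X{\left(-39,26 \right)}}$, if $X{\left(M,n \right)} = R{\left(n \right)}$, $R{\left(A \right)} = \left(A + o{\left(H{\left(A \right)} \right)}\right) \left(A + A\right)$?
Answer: $i \sqrt{13341} \approx 115.5 i$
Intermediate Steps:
$H{\left(t \right)} = t^{2}$
$R{\left(A \right)} = 2 A \left(5 + A\right)$ ($R{\left(A \right)} = \left(A + 5\right) \left(A + A\right) = \left(5 + A\right) 2 A = 2 A \left(5 + A\right)$)
$X{\left(M,n \right)} = 2 n \left(5 + n\right)$
$\sqrt{-14953 + X{\left(-39,26 \right)}} = \sqrt{-14953 + 2 \cdot 26 \left(5 + 26\right)} = \sqrt{-14953 + 2 \cdot 26 \cdot 31} = \sqrt{-14953 + 1612} = \sqrt{-13341} = i \sqrt{13341}$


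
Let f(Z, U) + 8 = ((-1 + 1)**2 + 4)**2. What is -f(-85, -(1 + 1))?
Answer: -8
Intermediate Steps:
f(Z, U) = 8 (f(Z, U) = -8 + ((-1 + 1)**2 + 4)**2 = -8 + (0**2 + 4)**2 = -8 + (0 + 4)**2 = -8 + 4**2 = -8 + 16 = 8)
-f(-85, -(1 + 1)) = -1*8 = -8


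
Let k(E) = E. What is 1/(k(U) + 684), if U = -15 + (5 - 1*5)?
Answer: 1/669 ≈ 0.0014948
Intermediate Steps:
U = -15 (U = -15 + (5 - 5) = -15 + 0 = -15)
1/(k(U) + 684) = 1/(-15 + 684) = 1/669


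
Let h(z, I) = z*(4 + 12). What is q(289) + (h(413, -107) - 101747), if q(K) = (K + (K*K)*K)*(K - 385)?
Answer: -2317329507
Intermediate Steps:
h(z, I) = 16*z (h(z, I) = z*16 = 16*z)
q(K) = (-385 + K)*(K + K**3) (q(K) = (K + K**2*K)*(-385 + K) = (K + K**3)*(-385 + K) = (-385 + K)*(K + K**3))
q(289) + (h(413, -107) - 101747) = 289*(-385 + 289 + 289**3 - 385*289**2) + (16*413 - 101747) = 289*(-385 + 289 + 24137569 - 385*83521) + (6608 - 101747) = 289*(-385 + 289 + 24137569 - 32155585) - 95139 = 289*(-8018112) - 95139 = -2317234368 - 95139 = -2317329507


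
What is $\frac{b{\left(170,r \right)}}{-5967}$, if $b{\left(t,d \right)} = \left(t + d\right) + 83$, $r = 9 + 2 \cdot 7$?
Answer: $- \frac{92}{1989} \approx -0.046254$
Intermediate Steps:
$r = 23$ ($r = 9 + 14 = 23$)
$b{\left(t,d \right)} = 83 + d + t$ ($b{\left(t,d \right)} = \left(d + t\right) + 83 = 83 + d + t$)
$\frac{b{\left(170,r \right)}}{-5967} = \frac{83 + 23 + 170}{-5967} = 276 \left(- \frac{1}{5967}\right) = - \frac{92}{1989}$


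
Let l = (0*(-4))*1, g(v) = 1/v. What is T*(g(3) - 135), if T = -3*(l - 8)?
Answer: -3232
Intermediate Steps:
g(v) = 1/v
l = 0 (l = 0*1 = 0)
T = 24 (T = -3*(0 - 8) = -3*(-8) = 24)
T*(g(3) - 135) = 24*(1/3 - 135) = 24*(-404/3) = -3232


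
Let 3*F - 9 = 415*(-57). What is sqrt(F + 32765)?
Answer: sqrt(24883) ≈ 157.74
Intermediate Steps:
F = -7882 (F = 3 + (415*(-57))/3 = 3 + (1/3)*(-23655) = 3 - 7885 = -7882)
sqrt(F + 32765) = sqrt(-7882 + 32765) = sqrt(24883)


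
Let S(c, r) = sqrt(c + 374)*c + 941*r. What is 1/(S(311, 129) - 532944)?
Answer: -82311/33862252828 - 311*sqrt(685)/169311264140 ≈ -2.4788e-6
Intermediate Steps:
S(c, r) = 941*r + c*sqrt(374 + c) (S(c, r) = sqrt(374 + c)*c + 941*r = c*sqrt(374 + c) + 941*r = 941*r + c*sqrt(374 + c))
1/(S(311, 129) - 532944) = 1/((941*129 + 311*sqrt(374 + 311)) - 532944) = 1/((121389 + 311*sqrt(685)) - 532944) = 1/(-411555 + 311*sqrt(685))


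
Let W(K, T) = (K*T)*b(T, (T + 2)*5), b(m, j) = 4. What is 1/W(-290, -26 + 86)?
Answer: -1/69600 ≈ -1.4368e-5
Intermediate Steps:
W(K, T) = 4*K*T (W(K, T) = (K*T)*4 = 4*K*T)
1/W(-290, -26 + 86) = 1/(4*(-290)*(-26 + 86)) = 1/(4*(-290)*60) = 1/(-69600) = -1/69600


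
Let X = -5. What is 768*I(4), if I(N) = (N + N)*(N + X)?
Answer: -6144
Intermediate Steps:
I(N) = 2*N*(-5 + N) (I(N) = (N + N)*(N - 5) = (2*N)*(-5 + N) = 2*N*(-5 + N))
768*I(4) = 768*(2*4*(-5 + 4)) = 768*(2*4*(-1)) = 768*(-8) = -6144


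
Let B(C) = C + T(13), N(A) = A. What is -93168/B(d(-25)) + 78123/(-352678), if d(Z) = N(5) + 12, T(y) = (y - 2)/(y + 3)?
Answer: -525754971273/99807874 ≈ -5267.7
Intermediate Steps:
T(y) = (-2 + y)/(3 + y)
d(Z) = 17 (d(Z) = 5 + 12 = 17)
B(C) = 11/16 + C (B(C) = C + (-2 + 13)/(3 + 13) = C + 11/16 = 11/16 + C)
-93168/B(d(-25)) + 78123/(-352678) = -93168/(11/16 + 17) + 78123/(-352678) = -93168/283/16 + 78123*(-1/352678) = -93168*16/283 - 78123/352678 = -1490688/283 - 78123/352678 = -525754971273/99807874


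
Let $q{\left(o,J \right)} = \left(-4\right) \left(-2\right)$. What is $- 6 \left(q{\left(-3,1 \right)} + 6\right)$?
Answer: $-84$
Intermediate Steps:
$q{\left(o,J \right)} = 8$
$- 6 \left(q{\left(-3,1 \right)} + 6\right) = - 6 \left(8 + 6\right) = \left(-6\right) 14 = -84$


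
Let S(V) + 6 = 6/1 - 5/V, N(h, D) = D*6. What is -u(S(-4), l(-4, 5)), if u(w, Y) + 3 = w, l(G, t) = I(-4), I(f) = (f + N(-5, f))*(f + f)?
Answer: 7/4 ≈ 1.7500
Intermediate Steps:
N(h, D) = 6*D
S(V) = -5/V (S(V) = -6 + (6/1 - 5/V) = -6 + (6*1 - 5/V) = -6 + (6 - 5/V) = -5/V)
I(f) = 14*f² (I(f) = (f + 6*f)*(f + f) = (7*f)*(2*f) = 14*f²)
l(G, t) = 224 (l(G, t) = 14*(-4)² = 14*16 = 224)
u(w, Y) = -3 + w
-u(S(-4), l(-4, 5)) = -(-3 - 5/(-4)) = -(-3 - 5*(-¼)) = -(-3 + 5/4) = -1*(-7/4) = 7/4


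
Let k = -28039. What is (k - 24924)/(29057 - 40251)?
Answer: 52963/11194 ≈ 4.7314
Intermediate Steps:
(k - 24924)/(29057 - 40251) = (-28039 - 24924)/(29057 - 40251) = -52963/(-11194) = -52963*(-1/11194) = 52963/11194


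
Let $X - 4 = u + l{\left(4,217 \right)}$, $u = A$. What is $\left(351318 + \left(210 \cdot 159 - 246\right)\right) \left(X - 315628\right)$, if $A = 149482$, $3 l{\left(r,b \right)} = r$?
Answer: $-63874772988$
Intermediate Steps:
$l{\left(r,b \right)} = \frac{r}{3}$
$u = 149482$
$X = \frac{448462}{3}$ ($X = 4 + \left(149482 + \frac{1}{3} \cdot 4\right) = 4 + \left(149482 + \frac{4}{3}\right) = 4 + \frac{448450}{3} = \frac{448462}{3} \approx 1.4949 \cdot 10^{5}$)
$\left(351318 + \left(210 \cdot 159 - 246\right)\right) \left(X - 315628\right) = \left(351318 + \left(210 \cdot 159 - 246\right)\right) \left(\frac{448462}{3} - 315628\right) = \left(351318 + \left(33390 - 246\right)\right) \left(- \frac{498422}{3}\right) = \left(351318 + 33144\right) \left(- \frac{498422}{3}\right) = 384462 \left(- \frac{498422}{3}\right) = -63874772988$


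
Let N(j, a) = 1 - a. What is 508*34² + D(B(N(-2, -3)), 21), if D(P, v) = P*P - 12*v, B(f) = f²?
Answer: 587252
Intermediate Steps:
D(P, v) = P² - 12*v
508*34² + D(B(N(-2, -3)), 21) = 508*34² + (((1 - 1*(-3))²)² - 12*21) = 508*1156 + (((1 + 3)²)² - 252) = 587248 + ((4²)² - 252) = 587248 + (16² - 252) = 587248 + (256 - 252) = 587248 + 4 = 587252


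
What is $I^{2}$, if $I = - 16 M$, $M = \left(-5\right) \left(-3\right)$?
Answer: $57600$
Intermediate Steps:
$M = 15$
$I = -240$ ($I = \left(-16\right) 15 = -240$)
$I^{2} = \left(-240\right)^{2} = 57600$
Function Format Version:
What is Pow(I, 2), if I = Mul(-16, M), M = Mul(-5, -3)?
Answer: 57600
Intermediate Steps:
M = 15
I = -240 (I = Mul(-16, 15) = -240)
Pow(I, 2) = Pow(-240, 2) = 57600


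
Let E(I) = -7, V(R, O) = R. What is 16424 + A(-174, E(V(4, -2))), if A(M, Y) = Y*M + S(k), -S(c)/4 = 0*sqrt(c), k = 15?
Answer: 17642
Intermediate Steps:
S(c) = 0 (S(c) = -0*sqrt(c) = -4*0 = 0)
A(M, Y) = M*Y (A(M, Y) = Y*M + 0 = M*Y + 0 = M*Y)
16424 + A(-174, E(V(4, -2))) = 16424 - 174*(-7) = 16424 + 1218 = 17642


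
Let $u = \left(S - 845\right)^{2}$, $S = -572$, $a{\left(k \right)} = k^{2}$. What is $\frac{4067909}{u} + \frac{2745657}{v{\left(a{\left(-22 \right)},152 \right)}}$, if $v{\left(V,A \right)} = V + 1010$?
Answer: $\frac{613227993791}{333309574} \approx 1839.8$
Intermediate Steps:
$u = 2007889$ ($u = \left(-572 - 845\right)^{2} = \left(-1417\right)^{2} = 2007889$)
$v{\left(V,A \right)} = 1010 + V$
$\frac{4067909}{u} + \frac{2745657}{v{\left(a{\left(-22 \right)},152 \right)}} = \frac{4067909}{2007889} + \frac{2745657}{1010 + \left(-22\right)^{2}} = 4067909 \cdot \frac{1}{2007889} + \frac{2745657}{1010 + 484} = \frac{4067909}{2007889} + \frac{2745657}{1494} = \frac{4067909}{2007889} + 2745657 \cdot \frac{1}{1494} = \frac{4067909}{2007889} + \frac{305073}{166} = \frac{613227993791}{333309574}$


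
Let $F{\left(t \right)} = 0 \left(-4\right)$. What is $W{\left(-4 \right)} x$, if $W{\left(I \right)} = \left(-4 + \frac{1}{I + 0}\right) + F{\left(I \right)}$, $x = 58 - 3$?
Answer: $- \frac{935}{4} \approx -233.75$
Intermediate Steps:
$x = 55$ ($x = 58 - 3 = 55$)
$F{\left(t \right)} = 0$
$W{\left(I \right)} = -4 + \frac{1}{I}$ ($W{\left(I \right)} = \left(-4 + \frac{1}{I + 0}\right) + 0 = \left(-4 + \frac{1}{I}\right) + 0 = -4 + \frac{1}{I}$)
$W{\left(-4 \right)} x = \left(-4 + \frac{1}{-4}\right) 55 = \left(-4 - \frac{1}{4}\right) 55 = \left(- \frac{17}{4}\right) 55 = - \frac{935}{4}$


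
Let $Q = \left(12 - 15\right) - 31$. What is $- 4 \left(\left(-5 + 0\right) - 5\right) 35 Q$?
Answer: $-47600$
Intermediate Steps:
$Q = -34$ ($Q = -3 - 31 = -34$)
$- 4 \left(\left(-5 + 0\right) - 5\right) 35 Q = - 4 \left(\left(-5 + 0\right) - 5\right) 35 \left(-34\right) = - 4 \left(-5 - 5\right) 35 \left(-34\right) = \left(-4\right) \left(-10\right) 35 \left(-34\right) = 40 \cdot 35 \left(-34\right) = 1400 \left(-34\right) = -47600$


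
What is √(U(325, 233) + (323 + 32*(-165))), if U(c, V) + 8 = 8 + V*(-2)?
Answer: I*√5423 ≈ 73.641*I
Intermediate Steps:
U(c, V) = -2*V (U(c, V) = -8 + (8 + V*(-2)) = -8 + (8 - 2*V) = -2*V)
√(U(325, 233) + (323 + 32*(-165))) = √(-2*233 + (323 + 32*(-165))) = √(-466 + (323 - 5280)) = √(-466 - 4957) = √(-5423) = I*√5423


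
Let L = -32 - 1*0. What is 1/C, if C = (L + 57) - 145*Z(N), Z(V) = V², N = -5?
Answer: -1/3600 ≈ -0.00027778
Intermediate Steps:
L = -32 (L = -32 + 0 = -32)
C = -3600 (C = (-32 + 57) - 145*(-5)² = 25 - 145*25 = 25 - 3625 = -3600)
1/C = 1/(-3600) = -1/3600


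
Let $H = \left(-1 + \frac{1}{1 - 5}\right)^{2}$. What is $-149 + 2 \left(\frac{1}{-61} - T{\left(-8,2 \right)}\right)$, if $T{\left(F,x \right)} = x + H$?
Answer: $- \frac{76205}{488} \approx -156.16$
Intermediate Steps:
$H = \frac{25}{16}$ ($H = \left(-1 + \frac{1}{-4}\right)^{2} = \left(-1 - \frac{1}{4}\right)^{2} = \left(- \frac{5}{4}\right)^{2} = \frac{25}{16} \approx 1.5625$)
$T{\left(F,x \right)} = \frac{25}{16} + x$ ($T{\left(F,x \right)} = x + \frac{25}{16} = \frac{25}{16} + x$)
$-149 + 2 \left(\frac{1}{-61} - T{\left(-8,2 \right)}\right) = -149 + 2 \left(\frac{1}{-61} - \left(\frac{25}{16} + 2\right)\right) = -149 + 2 \left(- \frac{1}{61} - \frac{57}{16}\right) = -149 + 2 \left(- \frac{3493}{976}\right) = -149 - \frac{3493}{488} = - \frac{76205}{488}$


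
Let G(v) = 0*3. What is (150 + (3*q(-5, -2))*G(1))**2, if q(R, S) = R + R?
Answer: 22500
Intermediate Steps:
q(R, S) = 2*R
G(v) = 0
(150 + (3*q(-5, -2))*G(1))**2 = (150 + (3*(2*(-5)))*0)**2 = (150 + (3*(-10))*0)**2 = (150 - 30*0)**2 = (150 + 0)**2 = 150**2 = 22500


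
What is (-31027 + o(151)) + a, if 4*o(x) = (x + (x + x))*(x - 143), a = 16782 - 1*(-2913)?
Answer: -10426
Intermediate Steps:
a = 19695 (a = 16782 + 2913 = 19695)
o(x) = 3*x*(-143 + x)/4 (o(x) = ((x + (x + x))*(x - 143))/4 = ((x + 2*x)*(-143 + x))/4 = ((3*x)*(-143 + x))/4 = (3*x*(-143 + x))/4 = 3*x*(-143 + x)/4)
(-31027 + o(151)) + a = (-31027 + (¾)*151*(-143 + 151)) + 19695 = (-31027 + (¾)*151*8) + 19695 = (-31027 + 906) + 19695 = -30121 + 19695 = -10426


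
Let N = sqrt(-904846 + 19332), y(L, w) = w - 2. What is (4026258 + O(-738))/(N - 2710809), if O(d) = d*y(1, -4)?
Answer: -10926419884974/7348486319995 - 4030686*I*sqrt(885514)/7348486319995 ≈ -1.4869 - 0.00051615*I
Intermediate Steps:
y(L, w) = -2 + w
N = I*sqrt(885514) (N = sqrt(-885514) = I*sqrt(885514) ≈ 941.02*I)
O(d) = -6*d (O(d) = d*(-2 - 4) = d*(-6) = -6*d)
(4026258 + O(-738))/(N - 2710809) = (4026258 - 6*(-738))/(I*sqrt(885514) - 2710809) = (4026258 + 4428)/(-2710809 + I*sqrt(885514)) = 4030686/(-2710809 + I*sqrt(885514))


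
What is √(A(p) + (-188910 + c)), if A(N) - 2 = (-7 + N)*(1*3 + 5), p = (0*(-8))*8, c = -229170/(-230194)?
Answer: I*√2503253276412531/115097 ≈ 434.7*I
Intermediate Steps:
c = 114585/115097 (c = -229170*(-1/230194) = 114585/115097 ≈ 0.99555)
p = 0 (p = 0*8 = 0)
A(N) = -54 + 8*N (A(N) = 2 + (-7 + N)*(1*3 + 5) = 2 + (-7 + N)*(3 + 5) = 2 + (-7 + N)*8 = 2 + (-56 + 8*N) = -54 + 8*N)
√(A(p) + (-188910 + c)) = √((-54 + 8*0) + (-188910 + 114585/115097)) = √((-54 + 0) - 21742859685/115097) = √(-54 - 21742859685/115097) = √(-21749074923/115097) = I*√2503253276412531/115097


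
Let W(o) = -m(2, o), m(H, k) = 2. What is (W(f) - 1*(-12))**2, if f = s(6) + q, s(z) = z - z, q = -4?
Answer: 100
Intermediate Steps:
s(z) = 0
f = -4 (f = 0 - 4 = -4)
W(o) = -2 (W(o) = -1*2 = -2)
(W(f) - 1*(-12))**2 = (-2 - 1*(-12))**2 = (-2 + 12)**2 = 10**2 = 100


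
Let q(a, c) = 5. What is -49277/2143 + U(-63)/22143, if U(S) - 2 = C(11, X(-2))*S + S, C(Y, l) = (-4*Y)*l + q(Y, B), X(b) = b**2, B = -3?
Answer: -1068184795/47452449 ≈ -22.511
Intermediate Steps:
C(Y, l) = 5 - 4*Y*l (C(Y, l) = (-4*Y)*l + 5 = -4*Y*l + 5 = 5 - 4*Y*l)
U(S) = 2 - 170*S (U(S) = 2 + ((5 - 4*11*(-2)**2)*S + S) = 2 + ((5 - 4*11*4)*S + S) = 2 + ((5 - 176)*S + S) = 2 + (-171*S + S) = 2 - 170*S)
-49277/2143 + U(-63)/22143 = -49277/2143 + (2 - 170*(-63))/22143 = -49277*1/2143 + (2 + 10710)*(1/22143) = -49277/2143 + 10712*(1/22143) = -49277/2143 + 10712/22143 = -1068184795/47452449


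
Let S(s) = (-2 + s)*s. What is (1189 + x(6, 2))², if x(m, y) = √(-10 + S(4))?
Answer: (1189 + I*√2)² ≈ 1.4137e+6 + 3363.0*I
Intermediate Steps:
S(s) = s*(-2 + s)
x(m, y) = I*√2 (x(m, y) = √(-10 + 4*(-2 + 4)) = √(-10 + 4*2) = √(-10 + 8) = √(-2) = I*√2)
(1189 + x(6, 2))² = (1189 + I*√2)²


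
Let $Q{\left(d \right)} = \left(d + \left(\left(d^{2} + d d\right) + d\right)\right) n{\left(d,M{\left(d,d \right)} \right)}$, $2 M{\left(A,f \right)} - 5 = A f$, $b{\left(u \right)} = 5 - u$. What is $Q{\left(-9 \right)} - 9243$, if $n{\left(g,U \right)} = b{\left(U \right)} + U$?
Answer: $-8523$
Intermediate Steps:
$M{\left(A,f \right)} = \frac{5}{2} + \frac{A f}{2}$
$n{\left(g,U \right)} = 5$ ($n{\left(g,U \right)} = \left(5 - U\right) + U = 5$)
$Q{\left(d \right)} = 10 d + 10 d^{2}$ ($Q{\left(d \right)} = \left(d + \left(\left(d^{2} + d d\right) + d\right)\right) 5 = \left(d + \left(\left(d^{2} + d^{2}\right) + d\right)\right) 5 = \left(d + \left(2 d^{2} + d\right)\right) 5 = \left(d + \left(d + 2 d^{2}\right)\right) 5 = \left(2 d + 2 d^{2}\right) 5 = 10 d + 10 d^{2}$)
$Q{\left(-9 \right)} - 9243 = 10 \left(-9\right) \left(1 - 9\right) - 9243 = 10 \left(-9\right) \left(-8\right) - 9243 = 720 - 9243 = -8523$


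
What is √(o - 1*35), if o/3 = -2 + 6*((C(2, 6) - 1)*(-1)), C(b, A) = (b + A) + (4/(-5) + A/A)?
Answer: I*√4265/5 ≈ 13.061*I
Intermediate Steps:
C(b, A) = ⅕ + A + b (C(b, A) = (A + b) + (4*(-⅕) + 1) = (A + b) + (-⅘ + 1) = (A + b) + ⅕ = ⅕ + A + b)
o = -678/5 (o = 3*(-2 + 6*(((⅕ + 6 + 2) - 1)*(-1))) = 3*(-2 + 6*((41/5 - 1)*(-1))) = 3*(-2 + 6*((36/5)*(-1))) = 3*(-2 + 6*(-36/5)) = 3*(-2 - 216/5) = 3*(-226/5) = -678/5 ≈ -135.60)
√(o - 1*35) = √(-678/5 - 1*35) = √(-678/5 - 35) = √(-853/5) = I*√4265/5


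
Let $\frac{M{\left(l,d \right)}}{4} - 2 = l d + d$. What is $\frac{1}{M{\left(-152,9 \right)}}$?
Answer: $- \frac{1}{5428} \approx -0.00018423$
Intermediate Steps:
$M{\left(l,d \right)} = 8 + 4 d + 4 d l$ ($M{\left(l,d \right)} = 8 + 4 \left(l d + d\right) = 8 + 4 \left(d l + d\right) = 8 + 4 \left(d + d l\right) = 8 + \left(4 d + 4 d l\right) = 8 + 4 d + 4 d l$)
$\frac{1}{M{\left(-152,9 \right)}} = \frac{1}{8 + 4 \cdot 9 + 4 \cdot 9 \left(-152\right)} = \frac{1}{8 + 36 - 5472} = \frac{1}{-5428} = - \frac{1}{5428}$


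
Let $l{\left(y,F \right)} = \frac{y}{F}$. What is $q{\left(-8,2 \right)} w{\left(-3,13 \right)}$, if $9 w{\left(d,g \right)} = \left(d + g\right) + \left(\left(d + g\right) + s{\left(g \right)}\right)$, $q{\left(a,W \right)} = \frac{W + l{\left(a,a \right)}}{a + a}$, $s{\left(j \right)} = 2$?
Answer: $- \frac{11}{24} \approx -0.45833$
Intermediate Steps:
$q{\left(a,W \right)} = \frac{1 + W}{2 a}$ ($q{\left(a,W \right)} = \frac{W + \frac{a}{a}}{a + a} = \frac{W + 1}{2 a} = \left(1 + W\right) \frac{1}{2 a} = \frac{1 + W}{2 a}$)
$w{\left(d,g \right)} = \frac{2}{9} + \frac{2 d}{9} + \frac{2 g}{9}$ ($w{\left(d,g \right)} = \frac{\left(d + g\right) + \left(\left(d + g\right) + 2\right)}{9} = \frac{\left(d + g\right) + \left(2 + d + g\right)}{9} = \frac{2 + 2 d + 2 g}{9} = \frac{2}{9} + \frac{2 d}{9} + \frac{2 g}{9}$)
$q{\left(-8,2 \right)} w{\left(-3,13 \right)} = \frac{1 + 2}{2 \left(-8\right)} \left(\frac{2}{9} + \frac{2}{9} \left(-3\right) + \frac{2}{9} \cdot 13\right) = \frac{1}{2} \left(- \frac{1}{8}\right) 3 \left(\frac{2}{9} - \frac{2}{3} + \frac{26}{9}\right) = \left(- \frac{3}{16}\right) \frac{22}{9} = - \frac{11}{24}$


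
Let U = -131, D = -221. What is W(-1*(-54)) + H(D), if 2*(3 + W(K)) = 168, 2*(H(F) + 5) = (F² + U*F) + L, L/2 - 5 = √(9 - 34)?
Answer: 38977 + 5*I ≈ 38977.0 + 5.0*I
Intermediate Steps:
L = 10 + 10*I (L = 10 + 2*√(9 - 34) = 10 + 2*√(-25) = 10 + 2*(5*I) = 10 + 10*I ≈ 10.0 + 10.0*I)
H(F) = F²/2 + 5*I - 131*F/2 (H(F) = -5 + ((F² - 131*F) + (10 + 10*I))/2 = -5 + (10 + F² - 131*F + 10*I)/2 = -5 + (5 + F²/2 + 5*I - 131*F/2) = F²/2 + 5*I - 131*F/2)
W(K) = 81 (W(K) = -3 + (½)*168 = -3 + 84 = 81)
W(-1*(-54)) + H(D) = 81 + ((½)*(-221)² + 5*I - 131/2*(-221)) = 81 + ((½)*48841 + 5*I + 28951/2) = 81 + (48841/2 + 5*I + 28951/2) = 81 + (38896 + 5*I) = 38977 + 5*I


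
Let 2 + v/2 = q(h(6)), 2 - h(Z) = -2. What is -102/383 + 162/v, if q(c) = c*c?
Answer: 29595/5362 ≈ 5.5194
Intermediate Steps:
h(Z) = 4 (h(Z) = 2 - 1*(-2) = 2 + 2 = 4)
q(c) = c**2
v = 28 (v = -4 + 2*4**2 = -4 + 2*16 = -4 + 32 = 28)
-102/383 + 162/v = -102/383 + 162/28 = -102*1/383 + 162*(1/28) = -102/383 + 81/14 = 29595/5362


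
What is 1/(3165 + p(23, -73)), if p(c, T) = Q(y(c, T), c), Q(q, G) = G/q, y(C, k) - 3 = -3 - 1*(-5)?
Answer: 5/15848 ≈ 0.00031550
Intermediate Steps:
y(C, k) = 5 (y(C, k) = 3 + (-3 - 1*(-5)) = 3 + (-3 + 5) = 3 + 2 = 5)
p(c, T) = c/5
1/(3165 + p(23, -73)) = 1/(3165 + (1/5)*23) = 1/(3165 + 23/5) = 1/(15848/5) = 5/15848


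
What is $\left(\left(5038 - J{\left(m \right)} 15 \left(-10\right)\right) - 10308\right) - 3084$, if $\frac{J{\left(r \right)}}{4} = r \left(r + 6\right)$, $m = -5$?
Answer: $-11354$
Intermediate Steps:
$J{\left(r \right)} = 4 r \left(6 + r\right)$ ($J{\left(r \right)} = 4 r \left(r + 6\right) = 4 r \left(6 + r\right)$)
$\left(\left(5038 - J{\left(m \right)} 15 \left(-10\right)\right) - 10308\right) - 3084 = \left(\left(5038 - 4 \left(-5\right) \left(6 - 5\right) 15 \left(-10\right)\right) - 10308\right) - 3084 = \left(\left(5038 - 4 \left(-5\right) 1 \cdot 15 \left(-10\right)\right) - 10308\right) - 3084 = \left(\left(5038 - \left(-20\right) 15 \left(-10\right)\right) - 10308\right) - 3084 = \left(\left(5038 - \left(-300\right) \left(-10\right)\right) - 10308\right) - 3084 = \left(\left(5038 - 3000\right) - 10308\right) - 3084 = \left(2038 - 10308\right) - 3084 = -8270 - 3084 = -11354$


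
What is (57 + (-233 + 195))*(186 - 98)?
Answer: 1672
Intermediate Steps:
(57 + (-233 + 195))*(186 - 98) = (57 - 38)*88 = 19*88 = 1672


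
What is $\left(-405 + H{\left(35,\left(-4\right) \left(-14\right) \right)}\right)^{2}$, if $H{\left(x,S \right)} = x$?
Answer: $136900$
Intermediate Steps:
$\left(-405 + H{\left(35,\left(-4\right) \left(-14\right) \right)}\right)^{2} = \left(-405 + 35\right)^{2} = \left(-370\right)^{2} = 136900$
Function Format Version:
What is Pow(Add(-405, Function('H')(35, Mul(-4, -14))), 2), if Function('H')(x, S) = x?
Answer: 136900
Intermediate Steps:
Pow(Add(-405, Function('H')(35, Mul(-4, -14))), 2) = Pow(Add(-405, 35), 2) = Pow(-370, 2) = 136900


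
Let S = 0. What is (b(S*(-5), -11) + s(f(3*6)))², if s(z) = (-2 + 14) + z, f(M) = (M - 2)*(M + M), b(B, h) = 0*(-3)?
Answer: 345744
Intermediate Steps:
b(B, h) = 0
f(M) = 2*M*(-2 + M) (f(M) = (-2 + M)*(2*M) = 2*M*(-2 + M))
s(z) = 12 + z
(b(S*(-5), -11) + s(f(3*6)))² = (0 + (12 + 2*(3*6)*(-2 + 3*6)))² = (0 + (12 + 2*18*(-2 + 18)))² = (0 + (12 + 2*18*16))² = (0 + (12 + 576))² = (0 + 588)² = 588² = 345744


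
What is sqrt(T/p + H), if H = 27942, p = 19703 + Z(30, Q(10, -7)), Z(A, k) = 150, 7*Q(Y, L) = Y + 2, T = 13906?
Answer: 8*sqrt(172084076789)/19853 ≈ 167.16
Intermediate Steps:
Q(Y, L) = 2/7 + Y/7 (Q(Y, L) = (Y + 2)/7 = (2 + Y)/7 = 2/7 + Y/7)
p = 19853 (p = 19703 + 150 = 19853)
sqrt(T/p + H) = sqrt(13906/19853 + 27942) = sqrt(554746432/19853) = 8*sqrt(172084076789)/19853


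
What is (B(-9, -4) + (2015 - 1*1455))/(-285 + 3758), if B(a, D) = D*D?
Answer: 576/3473 ≈ 0.16585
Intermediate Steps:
B(a, D) = D²
(B(-9, -4) + (2015 - 1*1455))/(-285 + 3758) = ((-4)² + (2015 - 1*1455))/(-285 + 3758) = (16 + (2015 - 1455))/3473 = (16 + 560)*(1/3473) = 576*(1/3473) = 576/3473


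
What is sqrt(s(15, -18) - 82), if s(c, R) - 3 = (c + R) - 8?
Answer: 3*I*sqrt(10) ≈ 9.4868*I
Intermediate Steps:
s(c, R) = -5 + R + c (s(c, R) = 3 + ((c + R) - 8) = 3 + ((R + c) - 8) = 3 + (-8 + R + c) = -5 + R + c)
sqrt(s(15, -18) - 82) = sqrt((-5 - 18 + 15) - 82) = sqrt(-8 - 82) = sqrt(-90) = 3*I*sqrt(10)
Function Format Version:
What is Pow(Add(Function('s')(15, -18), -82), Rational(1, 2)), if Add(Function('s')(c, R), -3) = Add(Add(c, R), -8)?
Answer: Mul(3, I, Pow(10, Rational(1, 2))) ≈ Mul(9.4868, I)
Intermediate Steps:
Function('s')(c, R) = Add(-5, R, c) (Function('s')(c, R) = Add(3, Add(Add(c, R), -8)) = Add(3, Add(Add(R, c), -8)) = Add(3, Add(-8, R, c)) = Add(-5, R, c))
Pow(Add(Function('s')(15, -18), -82), Rational(1, 2)) = Pow(Add(Add(-5, -18, 15), -82), Rational(1, 2)) = Pow(Add(-8, -82), Rational(1, 2)) = Pow(-90, Rational(1, 2)) = Mul(3, I, Pow(10, Rational(1, 2)))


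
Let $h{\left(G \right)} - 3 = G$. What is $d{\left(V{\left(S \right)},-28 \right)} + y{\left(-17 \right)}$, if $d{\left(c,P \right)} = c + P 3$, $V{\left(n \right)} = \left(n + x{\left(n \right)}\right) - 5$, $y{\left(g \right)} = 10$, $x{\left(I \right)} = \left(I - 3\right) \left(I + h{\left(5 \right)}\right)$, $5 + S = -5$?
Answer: $-63$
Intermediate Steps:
$S = -10$ ($S = -5 - 5 = -10$)
$h{\left(G \right)} = 3 + G$
$x{\left(I \right)} = \left(-3 + I\right) \left(8 + I\right)$ ($x{\left(I \right)} = \left(I - 3\right) \left(I + \left(3 + 5\right)\right) = \left(-3 + I\right) \left(I + 8\right) = \left(-3 + I\right) \left(8 + I\right)$)
$V{\left(n \right)} = -29 + n^{2} + 6 n$ ($V{\left(n \right)} = \left(n + \left(-24 + n^{2} + 5 n\right)\right) - 5 = \left(-24 + n^{2} + 6 n\right) - 5 = -29 + n^{2} + 6 n$)
$d{\left(c,P \right)} = c + 3 P$
$d{\left(V{\left(S \right)},-28 \right)} + y{\left(-17 \right)} = \left(\left(-29 + \left(-10\right)^{2} + 6 \left(-10\right)\right) + 3 \left(-28\right)\right) + 10 = \left(\left(-29 + 100 - 60\right) - 84\right) + 10 = \left(11 - 84\right) + 10 = -73 + 10 = -63$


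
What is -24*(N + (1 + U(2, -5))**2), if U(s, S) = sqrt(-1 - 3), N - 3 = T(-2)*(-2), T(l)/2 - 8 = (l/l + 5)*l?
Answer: -384 - 96*I ≈ -384.0 - 96.0*I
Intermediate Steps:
T(l) = 16 + 12*l (T(l) = 16 + 2*((l/l + 5)*l) = 16 + 2*((1 + 5)*l) = 16 + 2*(6*l) = 16 + 12*l)
N = 19 (N = 3 + (16 + 12*(-2))*(-2) = 3 + (16 - 24)*(-2) = 3 - 8*(-2) = 3 + 16 = 19)
U(s, S) = 2*I (U(s, S) = sqrt(-4) = 2*I)
-24*(N + (1 + U(2, -5))**2) = -24*(19 + (1 + 2*I)**2) = -456 - 24*(1 + 2*I)**2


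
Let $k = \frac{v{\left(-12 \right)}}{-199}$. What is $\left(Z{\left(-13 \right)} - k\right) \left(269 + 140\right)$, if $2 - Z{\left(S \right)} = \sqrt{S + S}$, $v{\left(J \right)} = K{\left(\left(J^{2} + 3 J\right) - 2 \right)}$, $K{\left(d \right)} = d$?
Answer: $\frac{206136}{199} - 409 i \sqrt{26} \approx 1035.9 - 2085.5 i$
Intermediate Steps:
$v{\left(J \right)} = -2 + J^{2} + 3 J$ ($v{\left(J \right)} = \left(J^{2} + 3 J\right) - 2 = -2 + J^{2} + 3 J$)
$Z{\left(S \right)} = 2 - \sqrt{2} \sqrt{S}$ ($Z{\left(S \right)} = 2 - \sqrt{S + S} = 2 - \sqrt{2 S} = 2 - \sqrt{2} \sqrt{S}$)
$k = - \frac{106}{199}$ ($k = \frac{-2 + \left(-12\right)^{2} + 3 \left(-12\right)}{-199} = \left(-2 + 144 - 36\right) \left(- \frac{1}{199}\right) = 106 \left(- \frac{1}{199}\right) = - \frac{106}{199} \approx -0.53266$)
$\left(Z{\left(-13 \right)} - k\right) \left(269 + 140\right) = \left(\left(2 - \sqrt{2} \sqrt{-13}\right) - - \frac{106}{199}\right) \left(269 + 140\right) = \left(\left(2 - \sqrt{2} i \sqrt{13}\right) + \frac{106}{199}\right) 409 = \left(\left(2 - i \sqrt{26}\right) + \frac{106}{199}\right) 409 = \left(\frac{504}{199} - i \sqrt{26}\right) 409 = \frac{206136}{199} - 409 i \sqrt{26}$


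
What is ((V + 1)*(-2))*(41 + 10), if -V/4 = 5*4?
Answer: 8058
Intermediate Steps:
V = -80 (V = -20*4 = -4*20 = -80)
((V + 1)*(-2))*(41 + 10) = ((-80 + 1)*(-2))*(41 + 10) = -79*(-2)*51 = 158*51 = 8058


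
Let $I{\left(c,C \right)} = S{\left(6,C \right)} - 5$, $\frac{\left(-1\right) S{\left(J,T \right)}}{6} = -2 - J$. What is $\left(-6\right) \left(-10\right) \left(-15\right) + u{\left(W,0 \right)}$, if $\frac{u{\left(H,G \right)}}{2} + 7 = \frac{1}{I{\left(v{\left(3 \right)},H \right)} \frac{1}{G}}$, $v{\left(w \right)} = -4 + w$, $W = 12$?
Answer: $-914$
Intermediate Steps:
$S{\left(J,T \right)} = 12 + 6 J$ ($S{\left(J,T \right)} = - 6 \left(-2 - J\right) = 12 + 6 J$)
$I{\left(c,C \right)} = 43$ ($I{\left(c,C \right)} = \left(12 + 6 \cdot 6\right) - 5 = \left(12 + 36\right) - 5 = 48 - 5 = 43$)
$u{\left(H,G \right)} = -14 + \frac{2 G}{43}$ ($u{\left(H,G \right)} = -14 + \frac{2}{43 \frac{1}{G}} = -14 + 2 \frac{G}{43} = -14 + \frac{2 G}{43}$)
$\left(-6\right) \left(-10\right) \left(-15\right) + u{\left(W,0 \right)} = \left(-6\right) \left(-10\right) \left(-15\right) + \left(-14 + \frac{2}{43} \cdot 0\right) = 60 \left(-15\right) + \left(-14 + 0\right) = -900 - 14 = -914$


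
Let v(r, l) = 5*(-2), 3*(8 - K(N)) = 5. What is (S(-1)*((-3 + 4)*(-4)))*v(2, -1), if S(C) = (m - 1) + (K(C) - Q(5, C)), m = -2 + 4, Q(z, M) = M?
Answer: 1000/3 ≈ 333.33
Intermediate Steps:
K(N) = 19/3 (K(N) = 8 - ⅓*5 = 8 - 5/3 = 19/3)
m = 2
S(C) = 22/3 - C (S(C) = (2 - 1) + (19/3 - C) = 1 + (19/3 - C) = 22/3 - C)
v(r, l) = -10
(S(-1)*((-3 + 4)*(-4)))*v(2, -1) = ((22/3 - 1*(-1))*((-3 + 4)*(-4)))*(-10) = ((22/3 + 1)*(1*(-4)))*(-10) = ((25/3)*(-4))*(-10) = -100/3*(-10) = 1000/3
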